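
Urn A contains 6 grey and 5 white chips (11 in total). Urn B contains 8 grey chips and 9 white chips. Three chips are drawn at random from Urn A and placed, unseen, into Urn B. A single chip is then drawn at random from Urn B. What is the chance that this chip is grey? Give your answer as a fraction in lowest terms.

53/110

Condition on how many of the transferred chips are grey (from Urn A: 6 grey of 11; then Urn B has 20 total).
  0 grey: C(6,0)C(5,3)/C(11,3) = 2/33; then P = 8/20
  1 grey: C(6,1)C(5,2)/C(11,3) = 4/11; then P = 9/20
  2 grey: C(6,2)C(5,1)/C(11,3) = 5/11; then P = 10/20
  3 grey: C(6,3)C(5,0)/C(11,3) = 4/33; then P = 11/20
P(grey from Urn B) = 53/110 ≈ 0.4818.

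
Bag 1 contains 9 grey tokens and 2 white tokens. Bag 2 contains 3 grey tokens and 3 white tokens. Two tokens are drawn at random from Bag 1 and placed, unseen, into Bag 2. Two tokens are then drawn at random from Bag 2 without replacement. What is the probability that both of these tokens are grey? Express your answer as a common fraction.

471/1540

Condition on how many of the transferred tokens are grey (from Bag 1: 9 grey of 11; then Bag 2 has 8 total).
  0 grey: C(9,0)C(2,2)/C(11,2) = 1/55; then P = C(3,2)/C(8,2) = 3/28
  1 grey: C(9,1)C(2,1)/C(11,2) = 18/55; then P = C(4,2)/C(8,2) = 3/14
  2 grey: C(9,2)C(2,0)/C(11,2) = 36/55; then P = C(5,2)/C(8,2) = 5/14
P(both grey) = 471/1540 ≈ 0.3058.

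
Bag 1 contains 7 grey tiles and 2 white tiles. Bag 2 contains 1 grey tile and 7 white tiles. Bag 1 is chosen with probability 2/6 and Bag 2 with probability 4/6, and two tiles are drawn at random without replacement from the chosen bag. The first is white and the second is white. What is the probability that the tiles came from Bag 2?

P(E | Bag 1) = 1/36; P(E | Bag 2) = 3/4.
P(E) = 1/3·1/36 + 2/3·3/4 = 55/108.
By Bayes' rule, P(Bag 2 | E) = 1/2 / 55/108 = 54/55 ≈ 0.9818.

54/55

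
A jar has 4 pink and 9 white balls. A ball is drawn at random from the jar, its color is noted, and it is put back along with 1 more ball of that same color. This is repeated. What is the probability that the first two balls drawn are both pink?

After a pink draw the jar holds 5 pink out of 14.
P = (4/13)·(5/14) = 10/91 ≈ 0.1099.

10/91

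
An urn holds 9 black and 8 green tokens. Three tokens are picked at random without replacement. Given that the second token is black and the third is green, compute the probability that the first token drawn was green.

P(first=green and the second token is black and the third is green) = (8/17)·(9/16)·(7/15) = 21/170.
P(E) = Σ over first color = 12/85 + 21/170 = 9/34.
By Bayes, P(first=green | E) = 21/170 / 9/34 = 7/15 ≈ 0.4667.

7/15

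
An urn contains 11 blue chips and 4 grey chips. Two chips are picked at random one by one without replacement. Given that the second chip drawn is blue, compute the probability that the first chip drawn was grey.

P(first=grey and the second chip drawn is blue) = (4/15)·(11/14) = 22/105.
P(the second chip drawn is blue) = Σ over first color = 11/21 + 22/105 = 11/15.
By Bayes, P(first=grey | the second chip drawn is blue) = 22/105 / 11/15 = 2/7 ≈ 0.2857.

2/7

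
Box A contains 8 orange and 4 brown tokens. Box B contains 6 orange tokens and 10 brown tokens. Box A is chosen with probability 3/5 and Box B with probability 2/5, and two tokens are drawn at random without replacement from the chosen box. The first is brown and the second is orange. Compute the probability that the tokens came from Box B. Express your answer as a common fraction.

P(E | Box A) = 8/33; P(E | Box B) = 1/4.
P(E) = 3/5·8/33 + 2/5·1/4 = 27/110.
By Bayes' rule, P(Box B | E) = 1/10 / 27/110 = 11/27 ≈ 0.4074.

11/27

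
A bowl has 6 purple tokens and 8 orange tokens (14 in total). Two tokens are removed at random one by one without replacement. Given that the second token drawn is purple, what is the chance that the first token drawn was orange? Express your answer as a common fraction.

P(first=orange and the second token drawn is purple) = (8/14)·(6/13) = 24/91.
P(the second token drawn is purple) = Σ over first color = 15/91 + 24/91 = 3/7.
By Bayes, P(first=orange | the second token drawn is purple) = 24/91 / 3/7 = 8/13 ≈ 0.6154.

8/13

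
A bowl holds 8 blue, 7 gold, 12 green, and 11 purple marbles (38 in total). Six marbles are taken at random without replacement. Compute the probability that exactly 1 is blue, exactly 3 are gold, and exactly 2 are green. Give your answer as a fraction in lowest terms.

80/11951

Unordered draws without replacement: count favorable combinations over C(38,6).
Favorable = C(8,1) · C(7,3) · C(12,2) · C(11,0) = 18480; total = C(38,6) = 2760681.
P = 18480/2760681 = 80/11951 ≈ 0.0067.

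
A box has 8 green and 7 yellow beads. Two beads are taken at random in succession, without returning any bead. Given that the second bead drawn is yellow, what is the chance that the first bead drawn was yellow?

P(first=yellow and the second bead drawn is yellow) = (7/15)·(6/14) = 1/5.
P(the second bead drawn is yellow) = Σ over first color = 4/15 + 1/5 = 7/15.
By Bayes, P(first=yellow | the second bead drawn is yellow) = 1/5 / 7/15 = 3/7 ≈ 0.4286.

3/7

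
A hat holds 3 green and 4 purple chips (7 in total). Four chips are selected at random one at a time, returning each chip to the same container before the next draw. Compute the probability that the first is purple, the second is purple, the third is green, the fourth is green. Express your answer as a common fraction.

144/2401

Multiply the conditional probability of each draw in order, with replacement (the composition resets each draw).
P = (4/7) · (4/7) · (3/7) · (3/7) = 144/2401 ≈ 0.0600.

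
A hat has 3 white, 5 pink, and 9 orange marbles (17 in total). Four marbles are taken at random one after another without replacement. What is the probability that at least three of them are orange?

57/170

Sum the hypergeometric tail for j = 3,…,4 orange marbles.
Favorable = C(9,3)·C(8,1) + C(9,4)·C(8,0) = 798; total = C(17,4) = 2380.
P = 798/2380 = 57/170 ≈ 0.3353.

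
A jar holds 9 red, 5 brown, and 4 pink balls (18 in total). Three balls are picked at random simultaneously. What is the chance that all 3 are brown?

5/408

Unordered draws without replacement: count favorable combinations over C(18,3).
Favorable = C(9,0) · C(5,3) · C(4,0) = 10; total = C(18,3) = 816.
P = 10/816 = 5/408 ≈ 0.0123.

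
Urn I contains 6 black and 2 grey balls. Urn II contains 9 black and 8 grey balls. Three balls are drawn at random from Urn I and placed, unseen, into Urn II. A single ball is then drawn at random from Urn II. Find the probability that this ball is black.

Condition on how many of the transferred balls are black (from Urn I: 6 black of 8; then Urn II has 20 total).
  1 black: C(6,1)C(2,2)/C(8,3) = 3/28; then P = 10/20
  2 black: C(6,2)C(2,1)/C(8,3) = 15/28; then P = 11/20
  3 black: C(6,3)C(2,0)/C(8,3) = 5/14; then P = 12/20
P(black from Urn II) = 9/16 ≈ 0.5625.

9/16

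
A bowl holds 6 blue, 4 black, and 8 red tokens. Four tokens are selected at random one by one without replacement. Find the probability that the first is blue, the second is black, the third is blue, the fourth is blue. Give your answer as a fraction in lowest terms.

1/153

Multiply the conditional probability of each draw in order, without replacement, so each draw removes one from its color and from the total.
P = (6/18) · (4/17) · (5/16) · (4/15) = 1/153 ≈ 0.0065.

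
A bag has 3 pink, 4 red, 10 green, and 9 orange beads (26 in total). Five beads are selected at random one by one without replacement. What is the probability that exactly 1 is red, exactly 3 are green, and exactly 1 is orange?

216/3289

Unordered draws without replacement: count favorable combinations over C(26,5).
Favorable = C(3,0) · C(4,1) · C(10,3) · C(9,1) = 4320; total = C(26,5) = 65780.
P = 4320/65780 = 216/3289 ≈ 0.0657.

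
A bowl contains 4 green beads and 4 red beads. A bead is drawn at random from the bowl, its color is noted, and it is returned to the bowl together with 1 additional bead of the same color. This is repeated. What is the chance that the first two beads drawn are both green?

After a green draw the bowl holds 5 green out of 9.
P = (4/8)·(5/9) = 5/18 ≈ 0.2778.

5/18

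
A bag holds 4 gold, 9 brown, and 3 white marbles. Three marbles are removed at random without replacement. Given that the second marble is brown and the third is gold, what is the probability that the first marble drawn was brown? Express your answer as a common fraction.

4/7

P(first=brown and the second marble is brown and the third is gold) = (9/16)·(8/15)·(4/14) = 3/35.
P(E) = Σ over first color = 9/280 + 3/35 + 9/280 = 3/20.
By Bayes, P(first=brown | E) = 3/35 / 3/20 = 4/7 ≈ 0.5714.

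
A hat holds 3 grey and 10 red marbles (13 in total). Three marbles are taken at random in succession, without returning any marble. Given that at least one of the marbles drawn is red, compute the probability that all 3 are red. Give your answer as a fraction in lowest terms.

8/19

P(all 3 red) = C(10,3)/C(13,3) = 60/143; P(at least one red) = 1 − C(3,3)/C(13,3) = 285/286.
Since 'all 3 red' ⊆ 'at least one red', P(all 3 | at least one) = 60/143 / 285/286 = 8/19 ≈ 0.4211.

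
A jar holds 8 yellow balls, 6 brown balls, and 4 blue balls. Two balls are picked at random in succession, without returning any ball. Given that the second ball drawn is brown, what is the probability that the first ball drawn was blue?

4/17

P(first=blue and the second ball drawn is brown) = (4/18)·(6/17) = 4/51.
P(the second ball drawn is brown) = Σ over first color = 8/51 + 5/51 + 4/51 = 1/3.
By Bayes, P(first=blue | the second ball drawn is brown) = 4/51 / 1/3 = 4/17 ≈ 0.2353.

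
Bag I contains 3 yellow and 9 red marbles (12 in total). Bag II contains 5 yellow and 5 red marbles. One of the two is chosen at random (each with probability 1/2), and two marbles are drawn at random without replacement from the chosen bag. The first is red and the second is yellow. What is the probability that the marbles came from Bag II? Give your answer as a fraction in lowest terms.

P(E | Bag I) = 9/44; P(E | Bag II) = 5/18.
P(E) = 1/2·9/44 + 1/2·5/18 = 191/792.
By Bayes' rule, P(Bag II | E) = 5/36 / 191/792 = 110/191 ≈ 0.5759.

110/191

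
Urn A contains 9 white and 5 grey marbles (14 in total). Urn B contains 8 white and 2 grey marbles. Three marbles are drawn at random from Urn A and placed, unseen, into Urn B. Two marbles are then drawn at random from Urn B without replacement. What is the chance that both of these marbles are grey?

Condition on how many of the transferred marbles are grey (from Urn A: 5 grey of 14; then Urn B has 13 total).
  0 grey: C(5,0)C(9,3)/C(14,3) = 3/13; then P = C(2,2)/C(13,2) = 1/78
  1 grey: C(5,1)C(9,2)/C(14,3) = 45/91; then P = C(3,2)/C(13,2) = 1/26
  2 grey: C(5,2)C(9,1)/C(14,3) = 45/182; then P = C(4,2)/C(13,2) = 1/13
  3 grey: C(5,3)C(9,0)/C(14,3) = 5/182; then P = C(5,2)/C(13,2) = 5/39
P(both grey) = 158/3549 ≈ 0.0445.

158/3549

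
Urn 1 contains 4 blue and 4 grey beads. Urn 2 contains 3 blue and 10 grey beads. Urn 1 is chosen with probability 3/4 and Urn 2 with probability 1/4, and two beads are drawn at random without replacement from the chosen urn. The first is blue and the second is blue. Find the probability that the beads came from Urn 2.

7/124

P(E | Urn 1) = 3/14; P(E | Urn 2) = 1/26.
P(E) = 3/4·3/14 + 1/4·1/26 = 31/182.
By Bayes' rule, P(Urn 2 | E) = 1/104 / 31/182 = 7/124 ≈ 0.0565.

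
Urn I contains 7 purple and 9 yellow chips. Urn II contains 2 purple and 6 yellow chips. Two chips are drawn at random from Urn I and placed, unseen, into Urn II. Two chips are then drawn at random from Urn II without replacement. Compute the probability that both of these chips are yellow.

49/100

Condition on how many of the transferred chips are yellow (from Urn I: 9 yellow of 16; then Urn II has 10 total).
  0 yellow: C(9,0)C(7,2)/C(16,2) = 7/40; then P = C(6,2)/C(10,2) = 1/3
  1 yellow: C(9,1)C(7,1)/C(16,2) = 21/40; then P = C(7,2)/C(10,2) = 7/15
  2 yellow: C(9,2)C(7,0)/C(16,2) = 3/10; then P = C(8,2)/C(10,2) = 28/45
P(both yellow) = 49/100 ≈ 0.4900.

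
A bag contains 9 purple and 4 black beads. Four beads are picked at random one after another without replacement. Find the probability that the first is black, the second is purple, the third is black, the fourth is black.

Multiply the conditional probability of each draw in order, without replacement, so each draw removes one from its color and from the total.
P = (4/13) · (9/12) · (3/11) · (2/10) = 9/715 ≈ 0.0126.

9/715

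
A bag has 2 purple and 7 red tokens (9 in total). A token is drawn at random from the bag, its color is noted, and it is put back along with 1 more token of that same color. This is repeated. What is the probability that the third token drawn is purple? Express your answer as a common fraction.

2/9

Sum over the four possibilities for the first two draws (purple/not-purple each), tracking how the purple count and total change by +1 per draw.
P(third is purple) = 2/9 ≈ 0.2222. (In a Pólya urn every draw has the same marginal probability 2/9.)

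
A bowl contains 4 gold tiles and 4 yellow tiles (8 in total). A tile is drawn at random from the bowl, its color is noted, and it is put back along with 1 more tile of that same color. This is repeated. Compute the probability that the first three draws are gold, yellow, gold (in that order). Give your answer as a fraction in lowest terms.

Track the composition after each reinforcement of +1.
P = (4/8) · (4/9) · (5/10) = 1/9 ≈ 0.1111.

1/9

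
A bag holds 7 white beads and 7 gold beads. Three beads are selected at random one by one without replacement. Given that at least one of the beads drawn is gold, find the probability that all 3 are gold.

P(all 3 gold) = C(7,3)/C(14,3) = 5/52; P(at least one gold) = 1 − C(7,3)/C(14,3) = 47/52.
Since 'all 3 gold' ⊆ 'at least one gold', P(all 3 | at least one) = 5/52 / 47/52 = 5/47 ≈ 0.1064.

5/47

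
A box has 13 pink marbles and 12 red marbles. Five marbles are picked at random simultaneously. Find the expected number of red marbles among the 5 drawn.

By linearity of expectation, E[X] = Σ P(draw i is red); by symmetry each draw (even without replacement) has P(red) = 12/25.
E[X] = 5 · 12/25 = 12/5 ≈ 2.4000.

12/5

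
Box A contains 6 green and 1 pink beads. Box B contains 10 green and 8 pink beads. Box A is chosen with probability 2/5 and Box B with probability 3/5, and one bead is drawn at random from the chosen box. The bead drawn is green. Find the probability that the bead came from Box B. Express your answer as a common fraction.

P(green | Box A) = 6/7; P(green | Box B) = 5/9.
P(green) = 2/5·6/7 + 3/5·5/9 = 71/105.
By Bayes' rule, P(Box B | green) = 1/3 / 71/105 = 35/71 ≈ 0.4930.

35/71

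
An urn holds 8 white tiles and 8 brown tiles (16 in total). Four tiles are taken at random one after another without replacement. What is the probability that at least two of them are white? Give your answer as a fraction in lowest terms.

Sum the hypergeometric tail for j = 2,…,4 white tiles.
Favorable = C(8,2)·C(8,2) + C(8,3)·C(8,1) + C(8,4)·C(8,0) = 1302; total = C(16,4) = 1820.
P = 1302/1820 = 93/130 ≈ 0.7154.

93/130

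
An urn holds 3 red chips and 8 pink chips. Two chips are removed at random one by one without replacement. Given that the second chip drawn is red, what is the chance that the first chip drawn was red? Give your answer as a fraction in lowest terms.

1/5

P(first=red and the second chip drawn is red) = (3/11)·(2/10) = 3/55.
P(the second chip drawn is red) = Σ over first color = 3/55 + 12/55 = 3/11.
By Bayes, P(first=red | the second chip drawn is red) = 3/55 / 3/11 = 1/5 ≈ 0.2000.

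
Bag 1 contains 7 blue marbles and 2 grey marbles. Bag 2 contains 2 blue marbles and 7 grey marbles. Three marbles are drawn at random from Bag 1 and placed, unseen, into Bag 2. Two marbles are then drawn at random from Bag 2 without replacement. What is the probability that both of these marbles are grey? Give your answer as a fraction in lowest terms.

103/264

Condition on how many of the transferred marbles are grey (from Bag 1: 2 grey of 9; then Bag 2 has 12 total).
  0 grey: C(2,0)C(7,3)/C(9,3) = 5/12; then P = C(7,2)/C(12,2) = 7/22
  1 grey: C(2,1)C(7,2)/C(9,3) = 1/2; then P = C(8,2)/C(12,2) = 14/33
  2 grey: C(2,2)C(7,1)/C(9,3) = 1/12; then P = C(9,2)/C(12,2) = 6/11
P(both grey) = 103/264 ≈ 0.3902.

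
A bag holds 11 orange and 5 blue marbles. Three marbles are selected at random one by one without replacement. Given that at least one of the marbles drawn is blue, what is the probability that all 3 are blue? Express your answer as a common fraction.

P(all 3 blue) = C(5,3)/C(16,3) = 1/56; P(at least one blue) = 1 − C(11,3)/C(16,3) = 79/112.
Since 'all 3 blue' ⊆ 'at least one blue', P(all 3 | at least one) = 1/56 / 79/112 = 2/79 ≈ 0.0253.

2/79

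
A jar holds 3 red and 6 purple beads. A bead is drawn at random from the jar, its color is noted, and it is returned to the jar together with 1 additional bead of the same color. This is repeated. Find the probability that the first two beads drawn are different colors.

2/5

Either red then purple, or purple then red; after the first draw the total is 10.
P = (3/9)·(6/10) + (6/9)·(3/10) = 2/5 ≈ 0.4000.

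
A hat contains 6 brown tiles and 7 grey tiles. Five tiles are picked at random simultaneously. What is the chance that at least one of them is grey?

Use the complement: P(at least one grey) = 1 − P(no grey).
P(none) = C(6,5)/C(13,5) = 6/1287.
So P = 1 − 6/1287 = 427/429 ≈ 0.9953.

427/429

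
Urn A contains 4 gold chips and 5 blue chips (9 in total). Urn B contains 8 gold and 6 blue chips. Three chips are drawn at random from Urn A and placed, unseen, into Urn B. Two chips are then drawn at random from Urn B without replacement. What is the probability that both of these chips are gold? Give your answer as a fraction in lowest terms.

Condition on how many of the transferred chips are gold (from Urn A: 4 gold of 9; then Urn B has 17 total).
  0 gold: C(4,0)C(5,3)/C(9,3) = 5/42; then P = C(8,2)/C(17,2) = 7/34
  1 gold: C(4,1)C(5,2)/C(9,3) = 10/21; then P = C(9,2)/C(17,2) = 9/34
  2 gold: C(4,2)C(5,1)/C(9,3) = 5/14; then P = C(10,2)/C(17,2) = 45/136
  3 gold: C(4,3)C(5,0)/C(9,3) = 1/21; then P = C(11,2)/C(17,2) = 55/136
P(both gold) = 235/816 ≈ 0.2880.

235/816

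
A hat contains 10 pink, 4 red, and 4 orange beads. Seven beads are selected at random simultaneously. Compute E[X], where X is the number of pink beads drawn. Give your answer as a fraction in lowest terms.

35/9

By linearity of expectation, E[X] = Σ P(draw i is pink); by symmetry each draw (even without replacement) has P(pink) = 10/18.
E[X] = 7 · 10/18 = 35/9 ≈ 3.8889.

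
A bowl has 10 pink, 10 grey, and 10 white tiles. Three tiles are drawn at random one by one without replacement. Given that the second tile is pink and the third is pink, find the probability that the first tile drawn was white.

5/14

P(first=white and the second tile is pink and the third is pink) = (10/30)·(10/29)·(9/28) = 15/406.
P(E) = Σ over first color = 6/203 + 15/406 + 15/406 = 3/29.
By Bayes, P(first=white | E) = 15/406 / 3/29 = 5/14 ≈ 0.3571.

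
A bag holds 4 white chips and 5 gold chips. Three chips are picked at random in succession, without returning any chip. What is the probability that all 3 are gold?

5/42

Unordered draws without replacement: count favorable combinations over C(9,3).
Favorable = C(4,0) · C(5,3) = 10; total = C(9,3) = 84.
P = 10/84 = 5/42 ≈ 0.1190.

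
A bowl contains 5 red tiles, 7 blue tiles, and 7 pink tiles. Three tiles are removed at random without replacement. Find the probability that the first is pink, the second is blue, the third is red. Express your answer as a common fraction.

245/5814

Multiply the conditional probability of each draw in order, without replacement, so each draw removes one from its color and from the total.
P = (7/19) · (7/18) · (5/17) = 245/5814 ≈ 0.0421.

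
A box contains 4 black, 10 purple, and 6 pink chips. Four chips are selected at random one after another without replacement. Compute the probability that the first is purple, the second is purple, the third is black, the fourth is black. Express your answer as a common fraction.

3/323

Multiply the conditional probability of each draw in order, without replacement, so each draw removes one from its color and from the total.
P = (10/20) · (9/19) · (4/18) · (3/17) = 3/323 ≈ 0.0093.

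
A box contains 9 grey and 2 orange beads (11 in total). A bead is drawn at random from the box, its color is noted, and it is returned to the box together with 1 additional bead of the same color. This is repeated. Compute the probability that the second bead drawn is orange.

Condition on the first draw. If first is orange (prob 2/11), second-orange has prob (3)/(12); if not (prob 9/11), it has prob 2/(12).
P = (2/11)·(3/12) + (9/11)·(2/12) = 2/11 ≈ 0.1818.

2/11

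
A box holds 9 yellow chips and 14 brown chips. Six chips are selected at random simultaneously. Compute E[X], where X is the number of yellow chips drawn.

54/23

By linearity of expectation, E[X] = Σ P(draw i is yellow); by symmetry each draw (even without replacement) has P(yellow) = 9/23.
E[X] = 6 · 9/23 = 54/23 ≈ 2.3478.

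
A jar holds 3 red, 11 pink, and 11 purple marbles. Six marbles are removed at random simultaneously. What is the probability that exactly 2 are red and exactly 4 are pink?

9/1610

Unordered draws without replacement: count favorable combinations over C(25,6).
Favorable = C(3,2) · C(11,4) · C(11,0) = 990; total = C(25,6) = 177100.
P = 990/177100 = 9/1610 ≈ 0.0056.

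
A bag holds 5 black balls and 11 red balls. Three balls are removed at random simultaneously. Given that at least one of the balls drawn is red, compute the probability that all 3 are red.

P(all 3 red) = C(11,3)/C(16,3) = 33/112; P(at least one red) = 1 − C(5,3)/C(16,3) = 55/56.
Since 'all 3 red' ⊆ 'at least one red', P(all 3 | at least one) = 33/112 / 55/56 = 3/10 ≈ 0.3000.

3/10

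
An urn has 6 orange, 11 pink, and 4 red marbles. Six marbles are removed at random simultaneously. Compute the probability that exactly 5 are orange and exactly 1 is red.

1/2261

Unordered draws without replacement: count favorable combinations over C(21,6).
Favorable = C(6,5) · C(11,0) · C(4,1) = 24; total = C(21,6) = 54264.
P = 24/54264 = 1/2261 ≈ 0.0004.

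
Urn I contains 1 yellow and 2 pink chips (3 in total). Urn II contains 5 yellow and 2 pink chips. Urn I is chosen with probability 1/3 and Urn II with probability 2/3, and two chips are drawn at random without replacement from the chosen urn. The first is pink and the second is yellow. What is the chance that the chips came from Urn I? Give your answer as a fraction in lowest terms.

7/17

P(E | Urn I) = 1/3; P(E | Urn II) = 5/21.
P(E) = 1/3·1/3 + 2/3·5/21 = 17/63.
By Bayes' rule, P(Urn I | E) = 1/9 / 17/63 = 7/17 ≈ 0.4118.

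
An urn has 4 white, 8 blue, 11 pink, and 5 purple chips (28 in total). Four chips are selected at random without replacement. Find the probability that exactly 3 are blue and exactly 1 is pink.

88/2925

Unordered draws without replacement: count favorable combinations over C(28,4).
Favorable = C(4,0) · C(8,3) · C(11,1) · C(5,0) = 616; total = C(28,4) = 20475.
P = 616/20475 = 88/2925 ≈ 0.0301.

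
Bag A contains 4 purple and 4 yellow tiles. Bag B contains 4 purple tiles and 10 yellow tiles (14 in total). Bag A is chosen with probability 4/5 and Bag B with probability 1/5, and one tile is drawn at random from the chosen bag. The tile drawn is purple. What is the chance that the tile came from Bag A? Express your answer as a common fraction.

7/8

P(purple | Bag A) = 1/2; P(purple | Bag B) = 2/7.
P(purple) = 4/5·1/2 + 1/5·2/7 = 16/35.
By Bayes' rule, P(Bag A | purple) = 2/5 / 16/35 = 7/8 ≈ 0.8750.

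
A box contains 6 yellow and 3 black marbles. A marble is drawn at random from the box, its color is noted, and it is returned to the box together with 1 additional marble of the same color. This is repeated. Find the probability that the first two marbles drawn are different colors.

2/5

Either yellow then black, or black then yellow; after the first draw the total is 10.
P = (6/9)·(3/10) + (3/9)·(6/10) = 2/5 ≈ 0.4000.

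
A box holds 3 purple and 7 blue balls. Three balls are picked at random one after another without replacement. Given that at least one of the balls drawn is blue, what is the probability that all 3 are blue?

P(all 3 blue) = C(7,3)/C(10,3) = 7/24; P(at least one blue) = 1 − C(3,3)/C(10,3) = 119/120.
Since 'all 3 blue' ⊆ 'at least one blue', P(all 3 | at least one) = 7/24 / 119/120 = 5/17 ≈ 0.2941.

5/17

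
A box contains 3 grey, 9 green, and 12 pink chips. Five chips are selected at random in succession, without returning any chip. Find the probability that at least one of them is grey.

Use the complement: P(at least one grey) = 1 − P(no grey).
P(none) = C(21,5)/C(24,5) = 20349/42504.
So P = 1 − 20349/42504 = 1055/2024 ≈ 0.5212.

1055/2024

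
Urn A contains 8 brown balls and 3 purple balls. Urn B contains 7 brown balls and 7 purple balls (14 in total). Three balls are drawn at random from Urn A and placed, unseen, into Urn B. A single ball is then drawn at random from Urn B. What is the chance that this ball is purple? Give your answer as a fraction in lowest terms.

Condition on how many of the transferred balls are purple (from Urn A: 3 purple of 11; then Urn B has 17 total).
  0 purple: C(3,0)C(8,3)/C(11,3) = 56/165; then P = 7/17
  1 purple: C(3,1)C(8,2)/C(11,3) = 28/55; then P = 8/17
  2 purple: C(3,2)C(8,1)/C(11,3) = 8/55; then P = 9/17
  3 purple: C(3,3)C(8,0)/C(11,3) = 1/165; then P = 10/17
P(purple from Urn B) = 86/187 ≈ 0.4599.

86/187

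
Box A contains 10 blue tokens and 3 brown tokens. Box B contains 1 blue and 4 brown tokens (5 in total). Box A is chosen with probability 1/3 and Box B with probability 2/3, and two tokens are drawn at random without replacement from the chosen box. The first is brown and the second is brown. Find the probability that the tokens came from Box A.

P(E | Box A) = 1/26; P(E | Box B) = 3/5.
P(E) = 1/3·1/26 + 2/3·3/5 = 161/390.
By Bayes' rule, P(Box A | E) = 1/78 / 161/390 = 5/161 ≈ 0.0311.

5/161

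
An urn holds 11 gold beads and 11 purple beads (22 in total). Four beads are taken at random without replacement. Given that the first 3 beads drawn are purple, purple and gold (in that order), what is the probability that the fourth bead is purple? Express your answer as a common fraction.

After removing 1 gold, 2 purple, the urn has 9 purple out of 19 remaining.
P(fourth is purple | given) = 9/19 ≈ 0.4737.

9/19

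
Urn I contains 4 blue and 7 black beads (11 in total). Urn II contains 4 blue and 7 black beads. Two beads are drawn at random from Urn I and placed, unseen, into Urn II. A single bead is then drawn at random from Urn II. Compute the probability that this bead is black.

7/11

Condition on how many of the transferred beads are black (from Urn I: 7 black of 11; then Urn II has 13 total).
  0 black: C(7,0)C(4,2)/C(11,2) = 6/55; then P = 7/13
  1 black: C(7,1)C(4,1)/C(11,2) = 28/55; then P = 8/13
  2 black: C(7,2)C(4,0)/C(11,2) = 21/55; then P = 9/13
P(black from Urn II) = 7/11 ≈ 0.6364.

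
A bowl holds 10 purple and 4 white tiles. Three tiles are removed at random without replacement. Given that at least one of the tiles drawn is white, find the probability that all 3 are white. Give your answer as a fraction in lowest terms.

1/61

P(all 3 white) = C(4,3)/C(14,3) = 1/91; P(at least one white) = 1 − C(10,3)/C(14,3) = 61/91.
Since 'all 3 white' ⊆ 'at least one white', P(all 3 | at least one) = 1/91 / 61/91 = 1/61 ≈ 0.0164.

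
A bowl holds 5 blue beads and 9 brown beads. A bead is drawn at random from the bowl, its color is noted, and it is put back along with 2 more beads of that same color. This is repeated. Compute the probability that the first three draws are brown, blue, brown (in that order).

Track the composition after each reinforcement of +2.
P = (9/14) · (5/16) · (11/18) = 55/448 ≈ 0.1228.

55/448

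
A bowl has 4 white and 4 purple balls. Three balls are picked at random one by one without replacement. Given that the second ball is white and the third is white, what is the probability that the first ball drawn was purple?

2/3

P(first=purple and the second ball is white and the third is white) = (4/8)·(4/7)·(3/6) = 1/7.
P(E) = Σ over first color = 1/14 + 1/7 = 3/14.
By Bayes, P(first=purple | E) = 1/7 / 3/14 = 2/3 ≈ 0.6667.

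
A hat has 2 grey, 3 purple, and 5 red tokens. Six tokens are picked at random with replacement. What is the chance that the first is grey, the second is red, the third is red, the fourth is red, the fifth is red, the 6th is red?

1/160

Multiply the conditional probability of each draw in order, with replacement (the composition resets each draw).
P = (2/10) · (5/10) · (5/10) · (5/10) · (5/10) · (5/10) = 1/160 ≈ 0.0063.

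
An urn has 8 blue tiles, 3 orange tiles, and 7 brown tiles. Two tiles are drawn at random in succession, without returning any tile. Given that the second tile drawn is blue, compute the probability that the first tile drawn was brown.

P(first=brown and the second tile drawn is blue) = (7/18)·(8/17) = 28/153.
P(the second tile drawn is blue) = Σ over first color = 28/153 + 4/51 + 28/153 = 4/9.
By Bayes, P(first=brown | the second tile drawn is blue) = 28/153 / 4/9 = 7/17 ≈ 0.4118.

7/17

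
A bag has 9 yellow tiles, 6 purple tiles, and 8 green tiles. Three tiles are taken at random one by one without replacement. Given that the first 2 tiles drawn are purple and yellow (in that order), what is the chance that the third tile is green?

8/21

After removing 1 yellow, 1 purple, the bag has 8 green out of 21 remaining.
P(third is green | given) = 8/21 ≈ 0.3810.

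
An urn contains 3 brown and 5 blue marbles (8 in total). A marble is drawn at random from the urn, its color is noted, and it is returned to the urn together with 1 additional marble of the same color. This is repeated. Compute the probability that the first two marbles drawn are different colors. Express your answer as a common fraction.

Either brown then blue, or blue then brown; after the first draw the total is 9.
P = (3/8)·(5/9) + (5/8)·(3/9) = 5/12 ≈ 0.4167.

5/12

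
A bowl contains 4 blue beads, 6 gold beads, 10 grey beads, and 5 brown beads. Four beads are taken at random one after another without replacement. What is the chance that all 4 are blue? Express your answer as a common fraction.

Unordered draws without replacement: count favorable combinations over C(25,4).
Favorable = C(4,4) · C(6,0) · C(10,0) · C(5,0) = 1; total = C(25,4) = 12650.
P = 1/12650 = 1/12650 ≈ 0.0001.

1/12650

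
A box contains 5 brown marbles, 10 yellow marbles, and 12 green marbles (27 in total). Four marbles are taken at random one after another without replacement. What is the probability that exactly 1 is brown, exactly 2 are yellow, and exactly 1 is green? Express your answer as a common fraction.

2/13

Unordered draws without replacement: count favorable combinations over C(27,4).
Favorable = C(5,1) · C(10,2) · C(12,1) = 2700; total = C(27,4) = 17550.
P = 2700/17550 = 2/13 ≈ 0.1538.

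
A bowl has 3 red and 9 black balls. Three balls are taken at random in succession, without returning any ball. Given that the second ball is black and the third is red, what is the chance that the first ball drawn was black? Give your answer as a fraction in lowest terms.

4/5

P(first=black and the second ball is black and the third is red) = (9/12)·(8/11)·(3/10) = 9/55.
P(E) = Σ over first color = 9/220 + 9/55 = 9/44.
By Bayes, P(first=black | E) = 9/55 / 9/44 = 4/5 ≈ 0.8000.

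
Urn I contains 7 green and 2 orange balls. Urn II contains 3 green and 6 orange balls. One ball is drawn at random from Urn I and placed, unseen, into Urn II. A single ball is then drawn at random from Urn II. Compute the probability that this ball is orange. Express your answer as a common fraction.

Condition on how many of the transferred balls are orange (from Urn I: 2 orange of 9; then Urn II has 10 total).
  0 orange: C(2,0)C(7,1)/C(9,1) = 7/9; then P = 6/10
  1 orange: C(2,1)C(7,0)/C(9,1) = 2/9; then P = 7/10
P(orange from Urn II) = 28/45 ≈ 0.6222.

28/45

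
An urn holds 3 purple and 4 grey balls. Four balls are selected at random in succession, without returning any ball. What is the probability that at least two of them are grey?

Sum the hypergeometric tail for j = 2,…,4 grey balls.
Favorable = C(4,2)·C(3,2) + C(4,3)·C(3,1) + C(4,4)·C(3,0) = 31; total = C(7,4) = 35.
P = 31/35 = 31/35 ≈ 0.8857.

31/35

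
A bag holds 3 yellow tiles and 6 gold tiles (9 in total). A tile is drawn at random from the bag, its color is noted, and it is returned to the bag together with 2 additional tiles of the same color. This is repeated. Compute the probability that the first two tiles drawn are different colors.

4/11

Either yellow then gold, or gold then yellow; after the first draw the total is 11.
P = (3/9)·(6/11) + (6/9)·(3/11) = 4/11 ≈ 0.3636.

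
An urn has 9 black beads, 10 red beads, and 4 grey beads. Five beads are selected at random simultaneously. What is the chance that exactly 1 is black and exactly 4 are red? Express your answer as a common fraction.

Unordered draws without replacement: count favorable combinations over C(23,5).
Favorable = C(9,1) · C(10,4) · C(4,0) = 1890; total = C(23,5) = 33649.
P = 1890/33649 = 270/4807 ≈ 0.0562.

270/4807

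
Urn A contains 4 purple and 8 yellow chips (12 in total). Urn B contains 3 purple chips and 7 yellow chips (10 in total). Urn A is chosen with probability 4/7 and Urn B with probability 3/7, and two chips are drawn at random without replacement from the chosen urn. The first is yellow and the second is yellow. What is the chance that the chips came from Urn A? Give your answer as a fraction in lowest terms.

40/73

P(E | Urn A) = 14/33; P(E | Urn B) = 7/15.
P(E) = 4/7·14/33 + 3/7·7/15 = 73/165.
By Bayes' rule, P(Urn A | E) = 8/33 / 73/165 = 40/73 ≈ 0.5479.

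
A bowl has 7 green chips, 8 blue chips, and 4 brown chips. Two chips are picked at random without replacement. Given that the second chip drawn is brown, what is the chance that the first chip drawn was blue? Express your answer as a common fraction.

P(first=blue and the second chip drawn is brown) = (8/19)·(4/18) = 16/171.
P(the second chip drawn is brown) = Σ over first color = 14/171 + 16/171 + 2/57 = 4/19.
By Bayes, P(first=blue | the second chip drawn is brown) = 16/171 / 4/19 = 4/9 ≈ 0.4444.

4/9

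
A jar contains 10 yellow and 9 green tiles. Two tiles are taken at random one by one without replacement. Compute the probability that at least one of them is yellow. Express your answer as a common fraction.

15/19

Use the complement: P(at least one yellow) = 1 − P(no yellow).
P(none) = C(9,2)/C(19,2) = 36/171.
So P = 1 − 36/171 = 15/19 ≈ 0.7895.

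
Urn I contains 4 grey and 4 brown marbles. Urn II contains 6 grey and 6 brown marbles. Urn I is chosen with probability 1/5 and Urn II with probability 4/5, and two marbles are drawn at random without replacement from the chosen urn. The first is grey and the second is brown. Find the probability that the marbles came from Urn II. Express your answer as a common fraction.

42/53

P(E | Urn I) = 2/7; P(E | Urn II) = 3/11.
P(E) = 1/5·2/7 + 4/5·3/11 = 106/385.
By Bayes' rule, P(Urn II | E) = 12/55 / 106/385 = 42/53 ≈ 0.7925.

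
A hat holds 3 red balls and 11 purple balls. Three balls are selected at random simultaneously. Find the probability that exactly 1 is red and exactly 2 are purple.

165/364

Unordered draws without replacement: count favorable combinations over C(14,3).
Favorable = C(3,1) · C(11,2) = 165; total = C(14,3) = 364.
P = 165/364 = 165/364 ≈ 0.4533.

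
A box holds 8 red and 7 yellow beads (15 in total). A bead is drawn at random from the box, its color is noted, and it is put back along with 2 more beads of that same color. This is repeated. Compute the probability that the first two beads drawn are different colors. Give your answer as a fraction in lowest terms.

112/255

Either yellow then red, or red then yellow; after the first draw the total is 17.
P = (7/15)·(8/17) + (8/15)·(7/17) = 112/255 ≈ 0.4392.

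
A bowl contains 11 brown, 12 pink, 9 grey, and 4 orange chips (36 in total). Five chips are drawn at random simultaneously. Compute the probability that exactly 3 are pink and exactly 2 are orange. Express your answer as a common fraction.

5/1428

Unordered draws without replacement: count favorable combinations over C(36,5).
Favorable = C(11,0) · C(12,3) · C(9,0) · C(4,2) = 1320; total = C(36,5) = 376992.
P = 1320/376992 = 5/1428 ≈ 0.0035.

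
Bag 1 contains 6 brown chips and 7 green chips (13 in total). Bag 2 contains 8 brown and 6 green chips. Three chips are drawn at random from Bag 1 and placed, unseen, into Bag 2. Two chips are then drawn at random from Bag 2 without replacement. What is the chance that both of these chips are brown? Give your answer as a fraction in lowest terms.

1031/3536

Condition on how many of the transferred chips are brown (from Bag 1: 6 brown of 13; then Bag 2 has 17 total).
  0 brown: C(6,0)C(7,3)/C(13,3) = 35/286; then P = C(8,2)/C(17,2) = 7/34
  1 brown: C(6,1)C(7,2)/C(13,3) = 63/143; then P = C(9,2)/C(17,2) = 9/34
  2 brown: C(6,2)C(7,1)/C(13,3) = 105/286; then P = C(10,2)/C(17,2) = 45/136
  3 brown: C(6,3)C(7,0)/C(13,3) = 10/143; then P = C(11,2)/C(17,2) = 55/136
P(both brown) = 1031/3536 ≈ 0.2916.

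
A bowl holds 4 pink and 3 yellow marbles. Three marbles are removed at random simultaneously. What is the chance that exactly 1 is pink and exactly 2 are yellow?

Unordered draws without replacement: count favorable combinations over C(7,3).
Favorable = C(4,1) · C(3,2) = 12; total = C(7,3) = 35.
P = 12/35 = 12/35 ≈ 0.3429.

12/35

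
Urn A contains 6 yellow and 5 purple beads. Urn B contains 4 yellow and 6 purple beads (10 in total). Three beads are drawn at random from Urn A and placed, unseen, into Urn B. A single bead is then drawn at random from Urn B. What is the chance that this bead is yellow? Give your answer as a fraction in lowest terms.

Condition on how many of the transferred beads are yellow (from Urn A: 6 yellow of 11; then Urn B has 13 total).
  0 yellow: C(6,0)C(5,3)/C(11,3) = 2/33; then P = 4/13
  1 yellow: C(6,1)C(5,2)/C(11,3) = 4/11; then P = 5/13
  2 yellow: C(6,2)C(5,1)/C(11,3) = 5/11; then P = 6/13
  3 yellow: C(6,3)C(5,0)/C(11,3) = 4/33; then P = 7/13
P(yellow from Urn B) = 62/143 ≈ 0.4336.

62/143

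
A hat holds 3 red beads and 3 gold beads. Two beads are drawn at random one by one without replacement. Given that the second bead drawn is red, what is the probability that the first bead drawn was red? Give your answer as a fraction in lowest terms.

2/5

P(first=red and the second bead drawn is red) = (3/6)·(2/5) = 1/5.
P(the second bead drawn is red) = Σ over first color = 1/5 + 3/10 = 1/2.
By Bayes, P(first=red | the second bead drawn is red) = 1/5 / 1/2 = 2/5 ≈ 0.4000.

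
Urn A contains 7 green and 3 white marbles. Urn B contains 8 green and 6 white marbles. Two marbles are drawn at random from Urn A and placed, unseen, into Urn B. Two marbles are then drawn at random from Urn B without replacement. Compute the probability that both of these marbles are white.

7/45

Condition on how many of the transferred marbles are white (from Urn A: 3 white of 10; then Urn B has 16 total).
  0 white: C(3,0)C(7,2)/C(10,2) = 7/15; then P = C(6,2)/C(16,2) = 1/8
  1 white: C(3,1)C(7,1)/C(10,2) = 7/15; then P = C(7,2)/C(16,2) = 7/40
  2 white: C(3,2)C(7,0)/C(10,2) = 1/15; then P = C(8,2)/C(16,2) = 7/30
P(both white) = 7/45 ≈ 0.1556.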